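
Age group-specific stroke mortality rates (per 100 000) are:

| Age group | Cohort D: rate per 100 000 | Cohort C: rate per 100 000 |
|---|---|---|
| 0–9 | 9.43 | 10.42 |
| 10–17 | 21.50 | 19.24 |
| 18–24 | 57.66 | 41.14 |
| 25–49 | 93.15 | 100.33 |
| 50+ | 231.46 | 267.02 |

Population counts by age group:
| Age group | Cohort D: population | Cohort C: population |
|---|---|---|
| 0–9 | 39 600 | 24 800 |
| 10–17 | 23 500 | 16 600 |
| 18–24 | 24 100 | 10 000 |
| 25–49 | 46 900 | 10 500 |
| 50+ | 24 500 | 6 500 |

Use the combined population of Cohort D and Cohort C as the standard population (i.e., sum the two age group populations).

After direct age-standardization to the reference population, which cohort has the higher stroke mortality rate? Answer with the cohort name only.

Cohort C

Combined standard total = 227 000; weights = 0.2837, 0.1767, 0.1502, 0.2529, 0.1366.
Cohort D: 0.2837×9.43 + 0.1767×21.50 + 0.1502×57.66 + 0.2529×93.15 + 0.1366×231.46 = 70.2983 per 100 000.
Cohort C: 0.2837×10.42 + 0.1767×19.24 + 0.1502×41.14 + 0.2529×100.33 + 0.1366×267.02 = 74.3701 per 100 000.
The crude rates (77.60 vs 55.24) would put Cohort D higher, but that reflects its age composition; once standardized to a common age structure, Cohort C has the higher underlying rate.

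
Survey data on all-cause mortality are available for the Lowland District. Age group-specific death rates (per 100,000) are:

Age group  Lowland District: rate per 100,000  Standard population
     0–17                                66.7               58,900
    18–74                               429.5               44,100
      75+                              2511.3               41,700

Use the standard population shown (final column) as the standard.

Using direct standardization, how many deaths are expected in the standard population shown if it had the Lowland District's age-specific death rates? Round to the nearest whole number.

1276

Expected deaths = Σ (standard pop × age-specific rate ÷ 100,000)
= 58,900×66.7/100,000 + 44,100×429.5/100,000 + 41,700×2511.3/100,000
= 39.29 + 189.41 + 1047.21 = 1275.91.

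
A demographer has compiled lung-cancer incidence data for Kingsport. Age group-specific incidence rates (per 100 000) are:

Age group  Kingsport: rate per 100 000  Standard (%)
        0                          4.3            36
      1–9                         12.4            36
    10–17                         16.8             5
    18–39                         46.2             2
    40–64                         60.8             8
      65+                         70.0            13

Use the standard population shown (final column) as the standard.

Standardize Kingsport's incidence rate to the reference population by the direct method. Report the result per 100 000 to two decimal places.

Standard weights: 0.36, 0.36, 0.05, 0.02, 0.08, 0.13.
Standardized rate: 0.3600×4.3 + 0.3600×12.4 + 0.0500×16.8 + 0.0200×46.2 + 0.0800×60.8 + 0.1300×70.0 = 21.7400 per 100 000.

21.74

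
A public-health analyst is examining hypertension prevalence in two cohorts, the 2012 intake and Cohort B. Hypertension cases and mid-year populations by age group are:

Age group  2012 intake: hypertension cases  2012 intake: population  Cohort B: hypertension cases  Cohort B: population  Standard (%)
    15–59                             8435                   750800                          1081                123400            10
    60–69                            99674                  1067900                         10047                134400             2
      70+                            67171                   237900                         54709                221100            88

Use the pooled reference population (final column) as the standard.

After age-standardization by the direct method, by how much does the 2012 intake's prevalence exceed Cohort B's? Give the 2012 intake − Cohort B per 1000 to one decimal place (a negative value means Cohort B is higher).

Age-specific rates per 1000 for the 2012 intake: 11.235, 93.336, 282.350.
For Cohort B: 8.760, 74.754, 247.440.
Standard weights: 0.10, 0.02, 0.88.
The 2012 intake: 0.1000×11.235 + 0.0200×93.336 + 0.8800×282.350 = 251.4580 per 1000.
Cohort B: 0.1000×8.760 + 0.0200×74.754 + 0.8800×247.440 = 220.1184 per 1000.
Difference = 251.4580 − 220.1184 = 31.3396.

31.3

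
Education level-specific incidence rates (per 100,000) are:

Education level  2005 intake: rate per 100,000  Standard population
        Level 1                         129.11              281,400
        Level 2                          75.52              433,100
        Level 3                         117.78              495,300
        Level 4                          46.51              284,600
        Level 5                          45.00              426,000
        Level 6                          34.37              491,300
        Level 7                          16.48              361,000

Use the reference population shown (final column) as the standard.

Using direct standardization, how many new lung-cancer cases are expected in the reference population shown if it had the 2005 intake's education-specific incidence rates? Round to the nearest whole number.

1826

Expected new lung-cancer cases = Σ (standard pop × education-specific rate ÷ 100,000)
= 281,400×129.11/100,000 + 433,100×75.52/100,000 + 495,300×117.78/100,000 + 284,600×46.51/100,000 + 426,000×45.00/100,000 + 491,300×34.37/100,000 + 361,000×16.48/100,000
= 363.32 + 327.08 + 583.36 + 132.37 + 191.70 + 168.86 + 59.49 = 1826.18.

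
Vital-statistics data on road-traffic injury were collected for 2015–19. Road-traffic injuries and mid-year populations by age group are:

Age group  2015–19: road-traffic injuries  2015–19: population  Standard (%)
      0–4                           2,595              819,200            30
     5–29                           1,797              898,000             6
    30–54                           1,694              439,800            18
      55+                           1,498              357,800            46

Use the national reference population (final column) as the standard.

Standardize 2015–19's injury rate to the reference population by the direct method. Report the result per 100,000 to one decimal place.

369.0

Age-specific rates per 100,000 for 2015–19: 316.77, 200.11, 385.18, 418.67.
Standard weights: 0.30, 0.06, 0.18, 0.46.
Standardized rate: 0.3000×316.77 + 0.0600×200.11 + 0.1800×385.18 + 0.4600×418.67 = 368.9580 per 100,000.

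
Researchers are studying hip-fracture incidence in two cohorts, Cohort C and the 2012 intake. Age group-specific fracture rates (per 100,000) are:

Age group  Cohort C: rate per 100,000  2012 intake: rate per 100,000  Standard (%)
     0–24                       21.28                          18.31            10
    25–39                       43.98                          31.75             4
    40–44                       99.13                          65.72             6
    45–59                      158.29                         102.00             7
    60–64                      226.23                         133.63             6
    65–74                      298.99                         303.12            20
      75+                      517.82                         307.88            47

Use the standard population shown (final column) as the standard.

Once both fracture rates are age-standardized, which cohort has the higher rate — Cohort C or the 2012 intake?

Standard weights: 0.10, 0.04, 0.06, 0.07, 0.06, 0.20, 0.47.
Cohort C: 0.1000×21.28 + 0.0400×43.98 + 0.0600×99.13 + 0.0700×158.29 + 0.0600×226.23 + 0.2000×298.99 + 0.4700×517.82 = 337.6625 per 100,000.
The 2012 intake: 0.1000×18.31 + 0.0400×31.75 + 0.0600×65.72 + 0.0700×102.00 + 0.0600×133.63 + 0.2000×303.12 + 0.4700×307.88 = 227.5296 per 100,000.

Cohort C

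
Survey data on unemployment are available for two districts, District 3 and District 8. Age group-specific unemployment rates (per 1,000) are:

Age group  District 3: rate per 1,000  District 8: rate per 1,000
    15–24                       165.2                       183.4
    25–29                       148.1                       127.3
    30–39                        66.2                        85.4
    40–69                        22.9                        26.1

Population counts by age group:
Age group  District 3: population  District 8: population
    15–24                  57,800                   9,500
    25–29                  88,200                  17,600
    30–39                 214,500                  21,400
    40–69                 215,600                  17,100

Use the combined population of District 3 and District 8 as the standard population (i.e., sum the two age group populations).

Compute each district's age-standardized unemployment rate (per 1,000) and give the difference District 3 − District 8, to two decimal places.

Combined standard total = 641,700; weights = 0.1049, 0.1649, 0.3676, 0.3626.
District 3: 0.1049×165.2 + 0.1649×148.1 + 0.3676×66.2 + 0.3626×22.9 = 74.3842 per 1,000.
District 8: 0.1049×183.4 + 0.1649×127.3 + 0.3676×85.4 + 0.3626×26.1 = 81.0823 per 1,000.
Difference = 74.3842 − 81.0823 = -6.6981.

-6.70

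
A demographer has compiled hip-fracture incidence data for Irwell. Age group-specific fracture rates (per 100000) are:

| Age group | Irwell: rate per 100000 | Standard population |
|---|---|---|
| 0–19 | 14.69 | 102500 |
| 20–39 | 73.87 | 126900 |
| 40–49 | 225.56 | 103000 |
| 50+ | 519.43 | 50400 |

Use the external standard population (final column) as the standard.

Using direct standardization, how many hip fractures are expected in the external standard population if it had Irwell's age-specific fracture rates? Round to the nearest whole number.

603

Expected hip fractures = Σ (standard pop × age-specific rate ÷ 100000)
= 102500×14.69/100000 + 126900×73.87/100000 + 103000×225.56/100000 + 50400×519.43/100000
= 15.06 + 93.74 + 232.33 + 261.79 = 602.92.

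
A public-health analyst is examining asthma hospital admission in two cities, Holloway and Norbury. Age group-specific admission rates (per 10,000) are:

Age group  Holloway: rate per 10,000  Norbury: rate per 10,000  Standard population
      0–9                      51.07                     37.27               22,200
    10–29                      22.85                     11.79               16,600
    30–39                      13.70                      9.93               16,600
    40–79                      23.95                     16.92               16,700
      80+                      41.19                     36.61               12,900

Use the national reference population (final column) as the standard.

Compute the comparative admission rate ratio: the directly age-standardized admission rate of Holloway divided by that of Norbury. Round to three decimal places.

Standard total = 85,000; weights = 0.2612, 0.1953, 0.1953, 0.1965, 0.1518.
Holloway: 0.2612×51.07 + 0.1953×22.85 + 0.1953×13.70 + 0.1965×23.95 + 0.1518×41.19 = 31.4329 per 10,000.
Norbury: 0.2612×37.27 + 0.1953×11.79 + 0.1953×9.93 + 0.1965×16.92 + 0.1518×36.61 = 22.8562 per 10,000.
Ratio = 31.4329 ÷ 22.8562 = 1.37525.

1.375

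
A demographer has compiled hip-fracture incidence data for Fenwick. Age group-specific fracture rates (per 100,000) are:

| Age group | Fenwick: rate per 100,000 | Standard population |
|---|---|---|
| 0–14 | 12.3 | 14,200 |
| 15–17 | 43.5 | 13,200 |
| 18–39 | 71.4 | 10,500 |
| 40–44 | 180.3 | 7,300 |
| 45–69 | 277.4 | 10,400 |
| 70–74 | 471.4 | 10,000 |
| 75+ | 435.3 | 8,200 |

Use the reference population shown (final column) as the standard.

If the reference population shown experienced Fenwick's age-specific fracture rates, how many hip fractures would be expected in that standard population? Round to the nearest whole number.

Expected hip fractures = Σ (standard pop × age-specific rate ÷ 100,000)
= 14,200×12.3/100,000 + 13,200×43.5/100,000 + 10,500×71.4/100,000 + 7,300×180.3/100,000 + 10,400×277.4/100,000 + 10,000×471.4/100,000 + 8,200×435.3/100,000
= 1.75 + 5.74 + 7.50 + 13.16 + 28.85 + 47.14 + 35.69 = 139.83.

140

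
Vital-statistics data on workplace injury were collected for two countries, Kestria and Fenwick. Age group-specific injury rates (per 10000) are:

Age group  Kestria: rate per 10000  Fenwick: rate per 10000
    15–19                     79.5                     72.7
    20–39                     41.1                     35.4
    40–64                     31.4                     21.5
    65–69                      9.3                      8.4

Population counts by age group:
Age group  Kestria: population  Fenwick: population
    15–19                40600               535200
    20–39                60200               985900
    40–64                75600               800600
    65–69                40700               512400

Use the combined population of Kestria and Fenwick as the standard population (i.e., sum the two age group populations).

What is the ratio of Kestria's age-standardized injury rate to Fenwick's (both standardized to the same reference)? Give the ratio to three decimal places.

1.186

Combined standard total = 3051200; weights = 0.1887, 0.3428, 0.2872, 0.1813.
Kestria: 0.1887×79.5 + 0.3428×41.1 + 0.2872×31.4 + 0.1813×9.3 = 39.7966 per 10000.
Fenwick: 0.1887×72.7 + 0.3428×35.4 + 0.2872×21.5 + 0.1813×8.4 = 33.5530 per 10000.
Ratio = 39.7966 ÷ 33.5530 = 1.18608.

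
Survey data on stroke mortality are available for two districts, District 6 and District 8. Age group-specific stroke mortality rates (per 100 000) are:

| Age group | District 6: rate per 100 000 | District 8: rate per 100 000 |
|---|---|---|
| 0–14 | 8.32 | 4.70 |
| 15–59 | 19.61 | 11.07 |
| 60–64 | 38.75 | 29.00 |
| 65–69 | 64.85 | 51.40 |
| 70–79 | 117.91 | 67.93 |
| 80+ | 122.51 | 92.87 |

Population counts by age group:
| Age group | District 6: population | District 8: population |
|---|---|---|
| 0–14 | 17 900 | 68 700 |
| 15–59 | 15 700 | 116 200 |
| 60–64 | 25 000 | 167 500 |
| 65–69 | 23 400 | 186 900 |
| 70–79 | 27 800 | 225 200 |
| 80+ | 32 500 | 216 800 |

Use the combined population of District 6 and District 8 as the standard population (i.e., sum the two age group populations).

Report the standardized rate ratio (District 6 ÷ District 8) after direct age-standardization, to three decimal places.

1.447

Combined standard total = 1 123 600; weights = 0.0771, 0.1174, 0.1713, 0.1872, 0.2252, 0.2219.
District 6: 0.0771×8.32 + 0.1174×19.61 + 0.1713×38.75 + 0.1872×64.85 + 0.2252×117.91 + 0.2219×122.51 = 75.4516 per 100 000.
District 8: 0.0771×4.70 + 0.1174×11.07 + 0.1713×29.00 + 0.1872×51.40 + 0.2252×67.93 + 0.2219×92.87 = 52.1519 per 100 000.
Ratio = 75.4516 ÷ 52.1519 = 1.44677.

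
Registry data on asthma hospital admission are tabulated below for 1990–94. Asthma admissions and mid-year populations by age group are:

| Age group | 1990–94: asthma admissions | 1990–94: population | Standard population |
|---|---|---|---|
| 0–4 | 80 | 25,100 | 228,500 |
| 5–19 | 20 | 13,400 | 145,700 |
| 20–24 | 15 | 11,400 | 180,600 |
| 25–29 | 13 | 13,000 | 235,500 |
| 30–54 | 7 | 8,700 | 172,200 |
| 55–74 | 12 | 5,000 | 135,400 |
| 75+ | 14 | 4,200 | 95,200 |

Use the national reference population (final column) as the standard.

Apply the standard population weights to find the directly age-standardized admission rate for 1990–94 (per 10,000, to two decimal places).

18.44

Age-specific rates per 10,000 for 1990–94: 31.87, 14.93, 13.16, 10.00, 8.05, 24.00, 33.33.
Standard total = 1,193,100; weights = 0.1915, 0.1221, 0.1514, 0.1974, 0.1443, 0.1135, 0.0798.
Standardized rate: 0.1915×31.87 + 0.1221×14.93 + 0.1514×13.16 + 0.1974×10.00 + 0.1443×8.05 + 0.1135×24.00 + 0.0798×33.33 = 18.4371 per 10,000.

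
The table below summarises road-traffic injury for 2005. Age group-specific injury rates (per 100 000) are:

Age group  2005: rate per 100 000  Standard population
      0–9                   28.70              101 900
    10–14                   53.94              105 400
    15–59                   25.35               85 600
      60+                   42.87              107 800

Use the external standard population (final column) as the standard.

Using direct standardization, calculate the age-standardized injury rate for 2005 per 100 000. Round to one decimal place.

38.4

Standard total = 400 700; weights = 0.2543, 0.2630, 0.2136, 0.2690.
Standardized rate: 0.2543×28.70 + 0.2630×53.94 + 0.2136×25.35 + 0.2690×42.87 = 38.4356 per 100 000.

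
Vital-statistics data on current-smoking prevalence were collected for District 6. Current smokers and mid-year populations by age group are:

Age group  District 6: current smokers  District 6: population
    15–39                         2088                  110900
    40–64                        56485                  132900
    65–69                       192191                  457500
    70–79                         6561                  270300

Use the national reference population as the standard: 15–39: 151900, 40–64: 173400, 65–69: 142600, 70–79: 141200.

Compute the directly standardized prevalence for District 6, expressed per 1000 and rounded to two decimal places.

Age-specific rates per 1000 for District 6: 18.828, 425.019, 420.090, 24.273.
Standard total = 609100; weights = 0.2494, 0.2847, 0.2341, 0.2318.
Standardized rate: 0.2494×18.828 + 0.2847×425.019 + 0.2341×420.090 + 0.2318×24.273 = 229.6673 per 1000.

229.67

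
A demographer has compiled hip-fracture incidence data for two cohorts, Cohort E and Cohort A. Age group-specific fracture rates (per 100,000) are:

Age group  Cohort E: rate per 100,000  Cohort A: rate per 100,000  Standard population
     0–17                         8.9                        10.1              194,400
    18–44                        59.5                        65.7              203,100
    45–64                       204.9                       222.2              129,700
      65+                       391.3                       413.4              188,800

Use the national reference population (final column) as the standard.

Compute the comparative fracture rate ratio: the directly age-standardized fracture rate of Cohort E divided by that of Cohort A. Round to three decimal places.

0.935

Standard total = 716,000; weights = 0.2715, 0.2837, 0.1811, 0.2637.
Cohort E: 0.2715×8.9 + 0.2837×59.5 + 0.1811×204.9 + 0.2637×391.3 = 159.5916 per 100,000.
Cohort A: 0.2715×10.1 + 0.2837×65.7 + 0.1811×222.2 + 0.2637×413.4 = 170.6374 per 100,000.
Ratio = 159.5916 ÷ 170.6374 = 0.93527.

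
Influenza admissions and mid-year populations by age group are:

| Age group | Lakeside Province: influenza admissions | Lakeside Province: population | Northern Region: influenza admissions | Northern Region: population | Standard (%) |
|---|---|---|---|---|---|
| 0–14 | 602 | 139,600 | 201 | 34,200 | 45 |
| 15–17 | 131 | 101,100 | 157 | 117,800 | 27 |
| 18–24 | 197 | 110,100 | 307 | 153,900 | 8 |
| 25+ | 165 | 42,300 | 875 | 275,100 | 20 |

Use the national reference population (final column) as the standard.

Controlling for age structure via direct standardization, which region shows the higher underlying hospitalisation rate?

Age-specific rates per 100,000 for the Lakeside Province: 431.23, 129.57, 178.93, 390.07.
For the Northern Region: 587.72, 133.28, 199.48, 318.07.
Standard weights: 0.45, 0.27, 0.08, 0.20.
The Lakeside Province: 0.4500×431.23 + 0.2700×129.57 + 0.0800×178.93 + 0.2000×390.07 = 321.3680 per 100,000.
The Northern Region: 0.4500×587.72 + 0.2700×133.28 + 0.0800×199.48 + 0.2000×318.07 = 380.0301 per 100,000.
The crude rates (278.56 vs 265.06) would put the Lakeside Province higher, but that reflects its age composition; once standardized to a common age structure, the Northern Region has the higher underlying rate.

Northern Region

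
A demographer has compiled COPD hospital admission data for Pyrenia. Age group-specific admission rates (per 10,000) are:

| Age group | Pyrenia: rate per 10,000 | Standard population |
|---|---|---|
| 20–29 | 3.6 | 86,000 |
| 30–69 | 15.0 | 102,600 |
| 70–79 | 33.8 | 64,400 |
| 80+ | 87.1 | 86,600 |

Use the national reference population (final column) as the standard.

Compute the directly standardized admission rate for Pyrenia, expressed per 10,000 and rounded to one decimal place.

34.1

Standard total = 339,600; weights = 0.2532, 0.3021, 0.1896, 0.2550.
Standardized rate: 0.2532×3.6 + 0.3021×15.0 + 0.1896×33.8 + 0.2550×87.1 = 34.0641 per 10,000.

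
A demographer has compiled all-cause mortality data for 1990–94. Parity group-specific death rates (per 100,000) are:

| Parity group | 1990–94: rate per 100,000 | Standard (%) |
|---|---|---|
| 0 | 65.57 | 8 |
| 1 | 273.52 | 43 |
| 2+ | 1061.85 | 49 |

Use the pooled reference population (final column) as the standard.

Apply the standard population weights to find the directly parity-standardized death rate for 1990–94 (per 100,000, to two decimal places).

Standard weights: 0.08, 0.43, 0.49.
Standardized rate: 0.0800×65.57 + 0.4300×273.52 + 0.4900×1061.85 = 643.1657 per 100,000.

643.17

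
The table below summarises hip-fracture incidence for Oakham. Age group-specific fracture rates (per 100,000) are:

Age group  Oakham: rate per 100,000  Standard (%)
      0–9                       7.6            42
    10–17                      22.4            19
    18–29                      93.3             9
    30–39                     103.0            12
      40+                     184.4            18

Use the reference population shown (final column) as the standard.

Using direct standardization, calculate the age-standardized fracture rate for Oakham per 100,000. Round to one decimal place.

61.4

Standard weights: 0.42, 0.19, 0.09, 0.12, 0.18.
Standardized rate: 0.4200×7.6 + 0.1900×22.4 + 0.0900×93.3 + 0.1200×103.0 + 0.1800×184.4 = 61.3970 per 100,000.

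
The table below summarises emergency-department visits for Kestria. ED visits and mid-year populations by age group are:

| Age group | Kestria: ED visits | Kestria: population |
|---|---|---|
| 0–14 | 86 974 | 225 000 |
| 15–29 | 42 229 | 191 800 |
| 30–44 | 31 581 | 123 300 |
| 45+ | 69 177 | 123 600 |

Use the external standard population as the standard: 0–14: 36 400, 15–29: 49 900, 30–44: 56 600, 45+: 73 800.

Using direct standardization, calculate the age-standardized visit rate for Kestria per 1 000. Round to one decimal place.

373.1

Age-specific rates per 1 000 for Kestria: 386.551, 220.172, 256.131, 559.684.
Standard total = 216 700; weights = 0.1680, 0.2303, 0.2612, 0.3406.
Standardized rate: 0.1680×386.551 + 0.2303×220.172 + 0.2612×256.131 + 0.3406×559.684 = 373.1370 per 1 000.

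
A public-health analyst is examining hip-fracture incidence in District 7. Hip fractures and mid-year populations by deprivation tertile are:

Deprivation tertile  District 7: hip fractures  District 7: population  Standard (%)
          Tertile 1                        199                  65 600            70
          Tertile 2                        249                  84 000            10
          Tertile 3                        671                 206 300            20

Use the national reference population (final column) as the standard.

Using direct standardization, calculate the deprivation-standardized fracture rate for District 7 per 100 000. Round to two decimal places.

Deprivation-specific rates per 100 000 for District 7: 303.35, 296.43, 325.25.
Standard weights: 0.70, 0.10, 0.20.
Standardized rate: 0.7000×303.35 + 0.1000×296.43 + 0.2000×325.25 = 307.0413 per 100 000.

307.04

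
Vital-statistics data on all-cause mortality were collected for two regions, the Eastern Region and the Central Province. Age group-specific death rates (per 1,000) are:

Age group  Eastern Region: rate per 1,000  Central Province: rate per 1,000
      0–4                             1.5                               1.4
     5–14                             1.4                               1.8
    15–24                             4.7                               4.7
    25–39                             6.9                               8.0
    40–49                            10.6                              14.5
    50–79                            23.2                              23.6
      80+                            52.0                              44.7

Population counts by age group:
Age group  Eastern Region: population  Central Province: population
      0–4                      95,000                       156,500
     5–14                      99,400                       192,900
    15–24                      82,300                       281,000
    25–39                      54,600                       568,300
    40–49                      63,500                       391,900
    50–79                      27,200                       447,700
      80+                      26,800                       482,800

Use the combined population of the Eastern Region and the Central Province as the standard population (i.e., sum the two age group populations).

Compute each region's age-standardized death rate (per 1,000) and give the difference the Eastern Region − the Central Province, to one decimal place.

Combined standard total = 2,969,900; weights = 0.0847, 0.0984, 0.1223, 0.2097, 0.1533, 0.1599, 0.1716.
The Eastern Region: 0.0847×1.5 + 0.0984×1.4 + 0.1223×4.7 + 0.2097×6.9 + 0.1533×10.6 + 0.1599×23.2 + 0.1716×52.0 = 16.5447 per 1,000.
The Central Province: 0.0847×1.4 + 0.0984×1.8 + 0.1223×4.7 + 0.2097×8.0 + 0.1533×14.5 + 0.1599×23.6 + 0.1716×44.7 = 16.2157 per 1,000.
Difference = 16.5447 − 16.2157 = 0.3290.

0.3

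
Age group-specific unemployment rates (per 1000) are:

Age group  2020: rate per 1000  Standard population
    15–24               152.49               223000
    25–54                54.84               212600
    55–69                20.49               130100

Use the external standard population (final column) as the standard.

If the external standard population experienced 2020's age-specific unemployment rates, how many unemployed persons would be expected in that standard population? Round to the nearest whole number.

Expected unemployed persons = Σ (standard pop × age-specific rate ÷ 1000)
= 223000×152.49/1000 + 212600×54.84/1000 + 130100×20.49/1000
= 34005.27 + 11658.98 + 2665.75 = 48330.00.

48330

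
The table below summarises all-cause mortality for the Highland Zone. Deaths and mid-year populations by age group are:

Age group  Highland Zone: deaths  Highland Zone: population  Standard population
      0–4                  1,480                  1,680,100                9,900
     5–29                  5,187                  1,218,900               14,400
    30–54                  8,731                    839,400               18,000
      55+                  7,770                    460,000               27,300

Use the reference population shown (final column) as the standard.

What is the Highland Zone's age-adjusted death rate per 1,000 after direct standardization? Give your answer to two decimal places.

10.32

Age-specific rates per 1,000 for the Highland Zone: 0.881, 4.255, 10.401, 16.891.
Standard total = 69,600; weights = 0.1422, 0.2069, 0.2586, 0.3922.
Standardized rate: 0.1422×0.881 + 0.2069×4.255 + 0.2586×10.401 + 0.3922×16.891 = 10.3212 per 1,000.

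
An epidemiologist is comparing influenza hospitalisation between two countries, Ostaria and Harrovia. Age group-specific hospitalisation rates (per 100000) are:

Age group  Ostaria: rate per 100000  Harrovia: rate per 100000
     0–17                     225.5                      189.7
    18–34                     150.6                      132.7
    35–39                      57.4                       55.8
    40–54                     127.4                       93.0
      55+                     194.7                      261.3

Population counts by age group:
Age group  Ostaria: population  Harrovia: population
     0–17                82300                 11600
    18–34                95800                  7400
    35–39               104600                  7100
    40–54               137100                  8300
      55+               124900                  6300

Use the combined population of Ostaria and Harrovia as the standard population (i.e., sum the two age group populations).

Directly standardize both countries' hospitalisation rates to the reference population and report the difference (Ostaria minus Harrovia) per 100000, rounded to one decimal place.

Combined standard total = 585400; weights = 0.1604, 0.1763, 0.1908, 0.2484, 0.2241.
Ostaria: 0.1604×225.5 + 0.1763×150.6 + 0.1908×57.4 + 0.2484×127.4 + 0.2241×194.7 = 148.9521 per 100000.
Harrovia: 0.1604×189.7 + 0.1763×132.7 + 0.1908×55.8 + 0.2484×93.0 + 0.2241×261.3 = 146.1310 per 100000.
Difference = 148.9521 − 146.1310 = 2.8211.

2.8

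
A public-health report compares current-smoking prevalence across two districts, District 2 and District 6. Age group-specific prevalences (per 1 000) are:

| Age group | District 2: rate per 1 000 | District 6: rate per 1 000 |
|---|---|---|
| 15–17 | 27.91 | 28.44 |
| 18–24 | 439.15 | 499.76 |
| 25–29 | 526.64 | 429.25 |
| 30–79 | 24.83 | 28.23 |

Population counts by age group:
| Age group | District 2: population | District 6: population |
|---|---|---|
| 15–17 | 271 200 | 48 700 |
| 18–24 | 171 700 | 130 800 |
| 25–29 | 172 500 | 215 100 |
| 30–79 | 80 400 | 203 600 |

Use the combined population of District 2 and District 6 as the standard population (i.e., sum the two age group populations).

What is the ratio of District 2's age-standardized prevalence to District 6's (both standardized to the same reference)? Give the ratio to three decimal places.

1.055

Combined standard total = 1 294 000; weights = 0.2472, 0.2338, 0.2995, 0.2195.
District 2: 0.2472×27.91 + 0.2338×439.15 + 0.2995×526.64 + 0.2195×24.83 = 272.7579 per 1 000.
District 6: 0.2472×28.44 + 0.2338×499.76 + 0.2995×429.25 + 0.2195×28.23 = 258.6321 per 1 000.
Ratio = 272.7579 ÷ 258.6321 = 1.05462.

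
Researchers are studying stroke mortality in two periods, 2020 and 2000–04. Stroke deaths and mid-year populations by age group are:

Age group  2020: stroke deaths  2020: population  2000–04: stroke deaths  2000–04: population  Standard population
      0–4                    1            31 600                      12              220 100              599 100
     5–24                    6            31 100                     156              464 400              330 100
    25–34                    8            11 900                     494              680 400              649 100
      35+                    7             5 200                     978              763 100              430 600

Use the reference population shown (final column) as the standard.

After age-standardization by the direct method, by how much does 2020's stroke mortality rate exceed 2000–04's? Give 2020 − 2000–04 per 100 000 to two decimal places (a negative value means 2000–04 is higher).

Age-specific rates per 100 000 for 2020: 3.16, 19.29, 67.23, 134.62.
For 2000–04: 5.45, 33.59, 72.60, 128.16.
Standard total = 2 008 900; weights = 0.2982, 0.1643, 0.3231, 0.2143.
2020: 0.2982×3.16 + 0.1643×19.29 + 0.3231×67.23 + 0.2143×134.62 = 54.6900 per 100 000.
2000–04: 0.2982×5.45 + 0.1643×33.59 + 0.3231×72.60 + 0.2143×128.16 = 58.0759 per 100 000.
Difference = 54.6900 − 58.0759 = -3.3859.

-3.39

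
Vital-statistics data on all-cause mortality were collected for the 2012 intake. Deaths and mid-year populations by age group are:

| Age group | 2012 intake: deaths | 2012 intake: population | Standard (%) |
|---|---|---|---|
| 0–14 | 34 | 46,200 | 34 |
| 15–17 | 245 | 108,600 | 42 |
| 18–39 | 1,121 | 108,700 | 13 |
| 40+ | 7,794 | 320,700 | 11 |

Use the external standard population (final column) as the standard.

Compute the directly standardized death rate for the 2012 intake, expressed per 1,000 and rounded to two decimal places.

Age-specific rates per 1,000 for the 2012 intake: 0.736, 2.256, 10.313, 24.303.
Standard weights: 0.34, 0.42, 0.13, 0.11.
Standardized rate: 0.3400×0.736 + 0.4200×2.256 + 0.1300×10.313 + 0.1100×24.303 = 5.2117 per 1,000.

5.21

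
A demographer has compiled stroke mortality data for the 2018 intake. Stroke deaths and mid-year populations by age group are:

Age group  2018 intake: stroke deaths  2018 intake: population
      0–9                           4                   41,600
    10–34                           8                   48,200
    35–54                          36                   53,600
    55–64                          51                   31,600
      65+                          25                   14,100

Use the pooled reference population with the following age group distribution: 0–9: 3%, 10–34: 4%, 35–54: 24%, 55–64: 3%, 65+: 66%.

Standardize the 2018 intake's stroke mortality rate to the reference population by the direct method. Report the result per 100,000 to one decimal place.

Age-specific rates per 100,000 for the 2018 intake: 9.62, 16.60, 67.16, 161.39, 177.30.
Standard weights: 0.03, 0.04, 0.24, 0.03, 0.66.
Standardized rate: 0.0300×9.62 + 0.0400×16.60 + 0.2400×67.16 + 0.0300×161.39 + 0.6600×177.30 = 138.9348 per 100,000.

138.9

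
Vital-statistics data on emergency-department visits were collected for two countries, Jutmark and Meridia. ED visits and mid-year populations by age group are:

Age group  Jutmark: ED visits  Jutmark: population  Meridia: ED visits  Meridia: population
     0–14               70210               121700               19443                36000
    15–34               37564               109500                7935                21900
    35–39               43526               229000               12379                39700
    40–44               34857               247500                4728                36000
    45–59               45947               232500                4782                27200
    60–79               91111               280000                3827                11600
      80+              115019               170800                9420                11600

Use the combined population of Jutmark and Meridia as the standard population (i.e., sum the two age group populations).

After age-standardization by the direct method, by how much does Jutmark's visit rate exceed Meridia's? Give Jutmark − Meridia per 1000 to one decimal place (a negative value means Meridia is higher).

-30.3

Age-specific rates per 1000 for Jutmark: 576.910, 343.050, 190.070, 140.836, 197.622, 325.396, 673.413.
For Meridia: 540.083, 362.329, 311.814, 131.333, 175.809, 329.914, 812.069.
Combined standard total = 1575000; weights = 0.1001, 0.0834, 0.1706, 0.1800, 0.1649, 0.1851, 0.1158.
Jutmark: 0.1001×576.910 + 0.0834×343.050 + 0.1706×190.070 + 0.1800×140.836 + 0.1649×197.622 + 0.1851×325.396 + 0.1158×673.413 = 314.9797 per 1000.
Meridia: 0.1001×540.083 + 0.0834×362.329 + 0.1706×311.814 + 0.1800×131.333 + 0.1649×175.809 + 0.1851×329.914 + 0.1158×812.069 = 345.2573 per 1000.
Difference = 314.9797 − 345.2573 = -30.2776.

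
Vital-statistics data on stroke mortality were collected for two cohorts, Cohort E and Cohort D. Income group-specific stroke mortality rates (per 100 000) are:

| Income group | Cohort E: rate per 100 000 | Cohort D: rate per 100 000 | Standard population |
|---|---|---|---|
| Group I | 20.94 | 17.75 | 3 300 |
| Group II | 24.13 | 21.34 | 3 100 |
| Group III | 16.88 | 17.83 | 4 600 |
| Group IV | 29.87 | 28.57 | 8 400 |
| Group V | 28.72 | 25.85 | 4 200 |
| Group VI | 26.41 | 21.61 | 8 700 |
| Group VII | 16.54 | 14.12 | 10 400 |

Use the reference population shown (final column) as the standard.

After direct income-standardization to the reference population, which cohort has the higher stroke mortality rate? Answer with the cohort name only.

Standard total = 42 700; weights = 0.0773, 0.0726, 0.1077, 0.1967, 0.0984, 0.2037, 0.2436.
Cohort E: 0.0773×20.94 + 0.0726×24.13 + 0.1077×16.88 + 0.1967×29.87 + 0.0984×28.72 + 0.2037×26.41 + 0.2436×16.54 = 23.2990 per 100 000.
Cohort D: 0.0773×17.75 + 0.0726×21.34 + 0.1077×17.83 + 0.1967×28.57 + 0.0984×25.85 + 0.2037×21.61 + 0.2436×14.12 = 20.8468 per 100 000.

Cohort E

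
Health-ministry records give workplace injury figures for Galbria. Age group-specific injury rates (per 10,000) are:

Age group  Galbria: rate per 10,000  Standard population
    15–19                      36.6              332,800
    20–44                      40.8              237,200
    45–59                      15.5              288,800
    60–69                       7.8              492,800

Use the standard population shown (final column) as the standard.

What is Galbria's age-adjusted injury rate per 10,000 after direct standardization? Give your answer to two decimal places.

Standard total = 1,351,600; weights = 0.2462, 0.1755, 0.2137, 0.3646.
Standardized rate: 0.2462×36.6 + 0.1755×40.8 + 0.2137×15.5 + 0.3646×7.8 = 22.3280 per 10,000.

22.33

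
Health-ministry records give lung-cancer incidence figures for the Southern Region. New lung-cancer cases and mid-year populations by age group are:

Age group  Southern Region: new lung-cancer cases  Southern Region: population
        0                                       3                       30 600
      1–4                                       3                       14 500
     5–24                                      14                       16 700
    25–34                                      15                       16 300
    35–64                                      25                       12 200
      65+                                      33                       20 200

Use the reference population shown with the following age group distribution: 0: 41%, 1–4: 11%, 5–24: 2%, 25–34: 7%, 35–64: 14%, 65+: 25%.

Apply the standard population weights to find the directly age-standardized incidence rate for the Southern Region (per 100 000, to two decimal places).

83.94

Age-specific rates per 100 000 for the Southern Region: 9.80, 20.69, 83.83, 92.02, 204.92, 163.37.
Standard weights: 0.41, 0.11, 0.02, 0.07, 0.14, 0.25.
Standardized rate: 0.4100×9.80 + 0.1100×20.69 + 0.0200×83.83 + 0.0700×92.02 + 0.1400×204.92 + 0.2500×163.37 = 83.9439 per 100 000.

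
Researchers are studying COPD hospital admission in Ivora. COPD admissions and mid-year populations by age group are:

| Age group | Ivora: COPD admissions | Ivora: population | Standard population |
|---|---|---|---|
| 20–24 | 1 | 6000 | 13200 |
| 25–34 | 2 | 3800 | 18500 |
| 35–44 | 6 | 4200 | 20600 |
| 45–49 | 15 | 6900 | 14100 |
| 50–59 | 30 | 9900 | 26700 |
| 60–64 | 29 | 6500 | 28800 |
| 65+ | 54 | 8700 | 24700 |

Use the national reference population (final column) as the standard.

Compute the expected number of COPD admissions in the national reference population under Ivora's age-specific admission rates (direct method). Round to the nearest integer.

435

Age-specific rates per 10000 for Ivora: 1.67, 5.26, 14.29, 21.74, 30.30, 44.62, 62.07.
Expected COPD admissions = Σ (standard pop × age-specific rate ÷ 10000)
= 13200×1.67/10000 + 18500×5.26/10000 + 20600×14.29/10000 + 14100×21.74/10000 + 26700×30.30/10000 + 28800×44.62/10000 + 24700×62.07/10000
= 2.20 + 9.74 + 29.43 + 30.65 + 80.91 + 128.49 + 153.31 = 434.73.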